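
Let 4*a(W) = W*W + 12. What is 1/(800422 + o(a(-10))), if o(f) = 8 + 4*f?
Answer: 1/800542 ≈ 1.2492e-6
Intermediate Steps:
a(W) = 3 + W**2/4 (a(W) = (W*W + 12)/4 = (W**2 + 12)/4 = (12 + W**2)/4 = 3 + W**2/4)
1/(800422 + o(a(-10))) = 1/(800422 + (8 + 4*(3 + (1/4)*(-10)**2))) = 1/(800422 + (8 + 4*(3 + (1/4)*100))) = 1/(800422 + (8 + 4*(3 + 25))) = 1/(800422 + (8 + 4*28)) = 1/(800422 + (8 + 112)) = 1/(800422 + 120) = 1/800542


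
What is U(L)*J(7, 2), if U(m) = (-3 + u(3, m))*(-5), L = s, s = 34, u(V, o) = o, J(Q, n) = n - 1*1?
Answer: -155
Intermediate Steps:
J(Q, n) = -1 + n (J(Q, n) = n - 1 = -1 + n)
L = 34
U(m) = 15 - 5*m (U(m) = (-3 + m)*(-5) = 15 - 5*m)
U(L)*J(7, 2) = (15 - 5*34)*(-1 + 2) = (15 - 170)*1 = -155*1 = -155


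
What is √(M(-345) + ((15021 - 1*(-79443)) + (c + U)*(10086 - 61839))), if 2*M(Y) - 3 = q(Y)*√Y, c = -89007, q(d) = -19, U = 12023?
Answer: √(15936989670 - 38*I*√345)/2 ≈ 63121.0 - 0.0013978*I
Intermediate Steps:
M(Y) = 3/2 - 19*√Y/2 (M(Y) = 3/2 + (-19*√Y)/2 = 3/2 - 19*√Y/2)
√(M(-345) + ((15021 - 1*(-79443)) + (c + U)*(10086 - 61839))) = √((3/2 - 19*I*√345/2) + ((15021 - 1*(-79443)) + (-89007 + 12023)*(10086 - 61839))) = √((3/2 - 19*I*√345/2) + ((15021 + 79443) - 76984*(-51753))) = √((3/2 - 19*I*√345/2) + (94464 + 3984152952)) = √((3/2 - 19*I*√345/2) + 3984247416) = √(7968494835/2 - 19*I*√345/2)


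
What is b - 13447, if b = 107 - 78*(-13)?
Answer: -12326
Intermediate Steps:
b = 1121 (b = 107 + 1014 = 1121)
b - 13447 = 1121 - 13447 = -12326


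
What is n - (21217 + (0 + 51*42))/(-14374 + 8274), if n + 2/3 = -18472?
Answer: -337979723/18300 ≈ -18469.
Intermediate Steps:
n = -55418/3 (n = -2/3 - 18472 = -55418/3 ≈ -18473.)
n - (21217 + (0 + 51*42))/(-14374 + 8274) = -55418/3 - (21217 + (0 + 51*42))/(-14374 + 8274) = -55418/3 - (21217 + (0 + 2142))/(-6100) = -55418/3 - (21217 + 2142)*(-1)/6100 = -55418/3 - 23359*(-1)/6100 = -55418/3 - 1*(-23359/6100) = -55418/3 + 23359/6100 = -337979723/18300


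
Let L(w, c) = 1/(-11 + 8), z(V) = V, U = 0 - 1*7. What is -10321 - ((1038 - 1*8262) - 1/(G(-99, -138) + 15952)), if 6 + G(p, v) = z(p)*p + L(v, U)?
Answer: -239212277/77240 ≈ -3097.0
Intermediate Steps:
U = -7 (U = 0 - 7 = -7)
L(w, c) = -1/3 (L(w, c) = 1/(-3) = -1/3)
G(p, v) = -19/3 + p**2 (G(p, v) = -6 + (p*p - 1/3) = -6 + (p**2 - 1/3) = -6 + (-1/3 + p**2) = -19/3 + p**2)
-10321 - ((1038 - 1*8262) - 1/(G(-99, -138) + 15952)) = -10321 - ((1038 - 1*8262) - 1/((-19/3 + (-99)**2) + 15952)) = -10321 - ((1038 - 8262) - 1/((-19/3 + 9801) + 15952)) = -10321 - (-7224 - 1/(29384/3 + 15952)) = -10321 - (-7224 - 1/77240/3) = -10321 - (-7224 - 1*3/77240) = -10321 - (-7224 - 3/77240) = -10321 - 1*(-557981763/77240) = -10321 + 557981763/77240 = -239212277/77240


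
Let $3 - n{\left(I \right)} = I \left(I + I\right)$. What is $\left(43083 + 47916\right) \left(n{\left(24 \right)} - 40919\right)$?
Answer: $-3828145932$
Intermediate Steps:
$n{\left(I \right)} = 3 - 2 I^{2}$ ($n{\left(I \right)} = 3 - I \left(I + I\right) = 3 - I 2 I = 3 - 2 I^{2}$)
$\left(43083 + 47916\right) \left(n{\left(24 \right)} - 40919\right) = \left(43083 + 47916\right) \left(\left(3 - 2 \cdot 24^{2}\right) - 40919\right) = 90999 \left(\left(3 - 1152\right) - 40919\right) = 90999 \left(-1149 - 40919\right) = 90999 \left(-42068\right) = -3828145932$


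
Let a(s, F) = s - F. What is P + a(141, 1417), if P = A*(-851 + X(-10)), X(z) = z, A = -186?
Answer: 158870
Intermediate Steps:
P = 160146 (P = -186*(-851 - 10) = -186*(-861) = 160146)
P + a(141, 1417) = 160146 + (141 - 1*1417) = 160146 + (141 - 1417) = 160146 - 1276 = 158870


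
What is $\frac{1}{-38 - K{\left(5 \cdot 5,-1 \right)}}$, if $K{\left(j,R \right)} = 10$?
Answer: $- \frac{1}{48} \approx -0.020833$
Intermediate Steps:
$\frac{1}{-38 - K{\left(5 \cdot 5,-1 \right)}} = \frac{1}{-38 - 10} = \frac{1}{-48} = - \frac{1}{48}$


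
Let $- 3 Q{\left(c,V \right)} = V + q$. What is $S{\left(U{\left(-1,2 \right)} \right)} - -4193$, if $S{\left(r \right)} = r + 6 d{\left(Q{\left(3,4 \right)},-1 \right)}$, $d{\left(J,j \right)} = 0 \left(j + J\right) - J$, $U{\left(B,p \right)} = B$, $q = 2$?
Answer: $4204$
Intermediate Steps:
$Q{\left(c,V \right)} = - \frac{2}{3} - \frac{V}{3}$ ($Q{\left(c,V \right)} = - \frac{V + 2}{3} = - \frac{2 + V}{3} = - \frac{2}{3} - \frac{V}{3}$)
$d{\left(J,j \right)} = - J$ ($d{\left(J,j \right)} = 0 \left(J + j\right) - J = 0 - J = - J$)
$S{\left(r \right)} = 12 + r$ ($S{\left(r \right)} = r + 6 \left(- (- \frac{2}{3} - \frac{4}{3})\right) = r + 6 \left(\left(-1\right) \left(-2\right)\right) = r + 6 \cdot 2 = r + 12 = 12 + r$)
$S{\left(U{\left(-1,2 \right)} \right)} - -4193 = \left(12 - 1\right) - -4193 = 11 + 4193 = 4204$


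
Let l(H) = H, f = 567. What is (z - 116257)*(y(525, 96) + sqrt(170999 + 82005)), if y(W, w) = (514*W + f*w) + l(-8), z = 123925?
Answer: 2486533032 + 15336*sqrt(63251) ≈ 2.4904e+9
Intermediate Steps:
y(W, w) = -8 + 514*W + 567*w (y(W, w) = (514*W + 567*w) - 8 = -8 + 514*W + 567*w)
(z - 116257)*(y(525, 96) + sqrt(170999 + 82005)) = (123925 - 116257)*((-8 + 514*525 + 567*96) + sqrt(170999 + 82005)) = 7668*((-8 + 269850 + 54432) + sqrt(253004)) = 7668*(324274 + 2*sqrt(63251)) = 2486533032 + 15336*sqrt(63251)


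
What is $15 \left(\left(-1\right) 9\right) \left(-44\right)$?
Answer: $5940$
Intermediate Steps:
$15 \left(\left(-1\right) 9\right) \left(-44\right) = 15 \left(-9\right) \left(-44\right) = \left(-135\right) \left(-44\right) = 5940$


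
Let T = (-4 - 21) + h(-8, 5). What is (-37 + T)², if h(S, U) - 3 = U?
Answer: 2916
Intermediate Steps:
h(S, U) = 3 + U
T = -17 (T = (-4 - 21) + (3 + 5) = -25 + 8 = -17)
(-37 + T)² = (-37 - 17)² = (-54)² = 2916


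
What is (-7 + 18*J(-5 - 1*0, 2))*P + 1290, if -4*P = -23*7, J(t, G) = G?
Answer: 9829/4 ≈ 2457.3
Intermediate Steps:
P = 161/4 (P = -(-23)*7/4 = -1/4*(-161) = 161/4 ≈ 40.250)
(-7 + 18*J(-5 - 1*0, 2))*P + 1290 = (-7 + 18*2)*(161/4) + 1290 = (-7 + 36)*(161/4) + 1290 = 29*(161/4) + 1290 = 4669/4 + 1290 = 9829/4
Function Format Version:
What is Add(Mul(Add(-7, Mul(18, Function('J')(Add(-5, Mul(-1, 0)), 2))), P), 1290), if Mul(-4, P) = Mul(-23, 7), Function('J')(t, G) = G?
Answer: Rational(9829, 4) ≈ 2457.3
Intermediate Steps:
P = Rational(161, 4) (P = Mul(Rational(-1, 4), Mul(-23, 7)) = Mul(Rational(-1, 4), -161) = Rational(161, 4) ≈ 40.250)
Add(Mul(Add(-7, Mul(18, Function('J')(Add(-5, Mul(-1, 0)), 2))), P), 1290) = Add(Mul(Add(-7, Mul(18, 2)), Rational(161, 4)), 1290) = Add(Mul(Add(-7, 36), Rational(161, 4)), 1290) = Add(Mul(29, Rational(161, 4)), 1290) = Add(Rational(4669, 4), 1290) = Rational(9829, 4)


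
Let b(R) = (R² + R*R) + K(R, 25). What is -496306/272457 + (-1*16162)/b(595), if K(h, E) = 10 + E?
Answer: -355830284044/192922714845 ≈ -1.8444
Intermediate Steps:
b(R) = 35 + 2*R² (b(R) = (R² + R*R) + (10 + 25) = (R² + R²) + 35 = 2*R² + 35 = 35 + 2*R²)
-496306/272457 + (-1*16162)/b(595) = -496306/272457 + (-1*16162)/(35 + 2*595²) = -496306*1/272457 - 16162/(35 + 2*354025) = -496306/272457 - 16162/(35 + 708050) = -496306/272457 - 16162/708085 = -355830284044/192922714845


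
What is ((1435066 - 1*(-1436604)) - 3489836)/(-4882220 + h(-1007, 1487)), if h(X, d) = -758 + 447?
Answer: 618166/4882531 ≈ 0.12661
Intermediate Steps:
h(X, d) = -311
((1435066 - 1*(-1436604)) - 3489836)/(-4882220 + h(-1007, 1487)) = ((1435066 - 1*(-1436604)) - 3489836)/(-4882220 - 311) = ((1435066 + 1436604) - 3489836)/(-4882531) = (2871670 - 3489836)*(-1/4882531) = -618166*(-1/4882531) = 618166/4882531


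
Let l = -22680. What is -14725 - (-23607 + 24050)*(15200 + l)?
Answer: 3298915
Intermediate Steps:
-14725 - (-23607 + 24050)*(15200 + l) = -14725 - (-23607 + 24050)*(15200 - 22680) = -14725 - 443*(-7480) = -14725 - 1*(-3313640) = -14725 + 3313640 = 3298915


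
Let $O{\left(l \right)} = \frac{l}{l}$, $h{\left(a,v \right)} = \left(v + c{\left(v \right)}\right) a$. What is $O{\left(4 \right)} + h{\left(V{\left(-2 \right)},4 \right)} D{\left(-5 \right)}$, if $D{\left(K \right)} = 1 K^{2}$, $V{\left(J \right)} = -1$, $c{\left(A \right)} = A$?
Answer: $-199$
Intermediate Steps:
$h{\left(a,v \right)} = 2 a v$ ($h{\left(a,v \right)} = \left(v + v\right) a = 2 v a = 2 a v$)
$D{\left(K \right)} = K^{2}$
$O{\left(l \right)} = 1$
$O{\left(4 \right)} + h{\left(V{\left(-2 \right)},4 \right)} D{\left(-5 \right)} = 1 + 2 \left(-1\right) 4 \left(-5\right)^{2} = 1 - 200 = -199$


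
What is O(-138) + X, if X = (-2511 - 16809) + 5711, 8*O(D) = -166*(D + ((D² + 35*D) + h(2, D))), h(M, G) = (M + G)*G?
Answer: -695122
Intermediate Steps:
h(M, G) = G*(G + M) (h(M, G) = (G + M)*G = G*(G + M))
O(D) = -747*D - 83*D²/4 - 83*D*(2 + D)/4 (O(D) = (-166*(D + ((D² + 35*D) + D*(D + 2))))/8 = (-166*(D + ((D² + 35*D) + D*(2 + D))))/8 = (-166*(D + (D² + 35*D + D*(2 + D))))/8 = (-166*(D² + 36*D + D*(2 + D)))/8 = (-5976*D - 166*D² - 166*D*(2 + D))/8 = -747*D - 83*D²/4 - 83*D*(2 + D)/4)
X = -13609 (X = -19320 + 5711 = -13609)
O(-138) + X = (83/2)*(-138)*(-19 - 1*(-138)) - 13609 = (83/2)*(-138)*(-19 + 138) - 13609 = (83/2)*(-138)*119 - 13609 = -681513 - 13609 = -695122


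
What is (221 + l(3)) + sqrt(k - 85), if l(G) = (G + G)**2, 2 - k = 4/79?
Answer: 257 + 81*I*sqrt(79)/79 ≈ 257.0 + 9.1132*I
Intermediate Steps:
k = 154/79 (k = 2 - 4/79 = 154/79 ≈ 1.9494)
l(G) = 4*G**2 (l(G) = (2*G)**2 = 4*G**2)
(221 + l(3)) + sqrt(k - 85) = (221 + 4*3**2) + sqrt(154/79 - 85) = (221 + 4*9) + sqrt(-6561/79) = (221 + 36) + 81*I*sqrt(79)/79 = 257 + 81*I*sqrt(79)/79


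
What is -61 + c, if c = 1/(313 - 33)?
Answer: -17079/280 ≈ -60.996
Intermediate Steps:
c = 1/280 ≈ 0.0035714
-61 + c = -61 + 1/280 = -17079/280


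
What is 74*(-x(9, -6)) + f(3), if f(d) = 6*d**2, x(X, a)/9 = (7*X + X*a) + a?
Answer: -1944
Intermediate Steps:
x(X, a) = 9*a + 63*X + 9*X*a (x(X, a) = 9*((7*X + X*a) + a) = 9*(a + 7*X + X*a) = 9*a + 63*X + 9*X*a)
74*(-x(9, -6)) + f(3) = 74*(-(9*(-6) + 63*9 + 9*9*(-6))) + 6*3**2 = 74*(-(-54 + 567 - 486)) + 6*9 = 74*(-1*27) + 54 = 74*(-27) + 54 = -1998 + 54 = -1944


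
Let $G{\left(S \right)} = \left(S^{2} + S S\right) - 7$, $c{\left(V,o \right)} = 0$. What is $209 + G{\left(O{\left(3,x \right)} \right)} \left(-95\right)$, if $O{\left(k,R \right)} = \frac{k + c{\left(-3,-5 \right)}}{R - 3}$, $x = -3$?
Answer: $\frac{1653}{2} \approx 826.5$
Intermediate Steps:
$O{\left(k,R \right)} = \frac{k}{-3 + R}$ ($O{\left(k,R \right)} = \frac{k + 0}{R - 3} = \frac{k}{-3 + R}$)
$G{\left(S \right)} = -7 + 2 S^{2}$ ($G{\left(S \right)} = \left(S^{2} + S^{2}\right) - 7 = 2 S^{2} - 7 = -7 + 2 S^{2}$)
$209 + G{\left(O{\left(3,x \right)} \right)} \left(-95\right) = 209 + \left(-7 + 2 \left(\frac{3}{-3 - 3}\right)^{2}\right) \left(-95\right) = 209 + \left(-7 + 2 \left(\frac{3}{-6}\right)^{2}\right) \left(-95\right) = 209 + \left(-7 + 2 \left(3 \left(- \frac{1}{6}\right)\right)^{2}\right) \left(-95\right) = 209 + \left(-7 + 2 \left(- \frac{1}{2}\right)^{2}\right) \left(-95\right) = 209 + \left(-7 + 2 \cdot \frac{1}{4}\right) \left(-95\right) = 209 + \left(-7 + \frac{1}{2}\right) \left(-95\right) = 209 - - \frac{1235}{2} = 209 + \frac{1235}{2} = \frac{1653}{2}$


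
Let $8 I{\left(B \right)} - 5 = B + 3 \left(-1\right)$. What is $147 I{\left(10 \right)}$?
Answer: $\frac{441}{2} \approx 220.5$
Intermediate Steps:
$I{\left(B \right)} = \frac{1}{4} + \frac{B}{8}$ ($I{\left(B \right)} = \frac{5}{8} + \frac{B + 3 \left(-1\right)}{8} = \frac{5}{8} + \frac{B - 3}{8} = \frac{5}{8} + \frac{-3 + B}{8} = \frac{5}{8} + \left(- \frac{3}{8} + \frac{B}{8}\right) = \frac{1}{4} + \frac{B}{8}$)
$147 I{\left(10 \right)} = 147 \left(\frac{1}{4} + \frac{1}{8} \cdot 10\right) = 147 \left(\frac{1}{4} + \frac{5}{4}\right) = 147 \cdot \frac{3}{2} = \frac{441}{2}$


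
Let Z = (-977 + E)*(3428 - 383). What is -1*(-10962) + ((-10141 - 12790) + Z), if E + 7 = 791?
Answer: -599654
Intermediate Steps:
E = 784 (E = -7 + 791 = 784)
Z = -587685 (Z = (-977 + 784)*(3428 - 383) = -193*3045 = -587685)
-1*(-10962) + ((-10141 - 12790) + Z) = -1*(-10962) + ((-10141 - 12790) - 587685) = 10962 + (-22931 - 587685) = 10962 - 610616 = -599654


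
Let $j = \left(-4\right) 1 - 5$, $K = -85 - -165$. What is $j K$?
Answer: $-720$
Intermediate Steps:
$K = 80$ ($K = -85 + 165 = 80$)
$j = -9$ ($j = -4 - 5 = -9$)
$j K = \left(-9\right) 80 = -720$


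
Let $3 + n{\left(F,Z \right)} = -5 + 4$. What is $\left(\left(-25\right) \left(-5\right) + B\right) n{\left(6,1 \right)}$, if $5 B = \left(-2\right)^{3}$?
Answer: $- \frac{2468}{5} \approx -493.6$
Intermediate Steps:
$B = - \frac{8}{5}$ ($B = \frac{\left(-2\right)^{3}}{5} = \frac{1}{5} \left(-8\right) = - \frac{8}{5} \approx -1.6$)
$n{\left(F,Z \right)} = -4$ ($n{\left(F,Z \right)} = -3 + \left(-5 + 4\right) = -3 - 1 = -4$)
$\left(\left(-25\right) \left(-5\right) + B\right) n{\left(6,1 \right)} = \left(\left(-25\right) \left(-5\right) - \frac{8}{5}\right) \left(-4\right) = \left(125 - \frac{8}{5}\right) \left(-4\right) = \frac{617}{5} \left(-4\right) = - \frac{2468}{5}$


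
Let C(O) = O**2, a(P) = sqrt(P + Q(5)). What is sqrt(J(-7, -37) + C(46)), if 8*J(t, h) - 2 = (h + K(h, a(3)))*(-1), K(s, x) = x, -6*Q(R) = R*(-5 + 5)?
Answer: sqrt(33934 - 2*sqrt(3))/4 ≈ 46.051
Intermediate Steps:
Q(R) = 0 (Q(R) = -R*(-5 + 5)/6 = -R*0/6 = -1/6*0 = 0)
a(P) = sqrt(P) (a(P) = sqrt(P + 0) = sqrt(P))
J(t, h) = 1/4 - h/8 - sqrt(3)/8 (J(t, h) = 1/4 + ((h + sqrt(3))*(-1))/8 = 1/4 + (-h - sqrt(3))/8 = 1/4 + (-h/8 - sqrt(3)/8) = 1/4 - h/8 - sqrt(3)/8)
sqrt(J(-7, -37) + C(46)) = sqrt((1/4 - 1/8*(-37) - sqrt(3)/8) + 46**2) = sqrt((1/4 + 37/8 - sqrt(3)/8) + 2116) = sqrt((39/8 - sqrt(3)/8) + 2116) = sqrt(16967/8 - sqrt(3)/8)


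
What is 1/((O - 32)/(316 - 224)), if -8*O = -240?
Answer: -46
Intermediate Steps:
O = 30 (O = -⅛*(-240) = 30)
1/((O - 32)/(316 - 224)) = 1/((30 - 32)/(316 - 224)) = 1/(-2/92) = 1/(-2*1/92) = 1/(-1/46) = -46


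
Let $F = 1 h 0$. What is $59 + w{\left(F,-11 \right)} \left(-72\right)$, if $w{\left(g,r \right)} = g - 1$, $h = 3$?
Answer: $131$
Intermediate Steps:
$F = 0$ ($F = 1 \cdot 3 \cdot 0 = 3 \cdot 0 = 0$)
$w{\left(g,r \right)} = -1 + g$
$59 + w{\left(F,-11 \right)} \left(-72\right) = 59 + \left(-1 + 0\right) \left(-72\right) = 59 - -72 = 59 + 72 = 131$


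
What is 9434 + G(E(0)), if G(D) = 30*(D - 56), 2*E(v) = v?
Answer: 7754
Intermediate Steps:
E(v) = v/2
G(D) = -1680 + 30*D (G(D) = 30*(-56 + D) = -1680 + 30*D)
9434 + G(E(0)) = 9434 + (-1680 + 30*((½)*0)) = 9434 + (-1680 + 30*0) = 9434 + (-1680 + 0) = 9434 - 1680 = 7754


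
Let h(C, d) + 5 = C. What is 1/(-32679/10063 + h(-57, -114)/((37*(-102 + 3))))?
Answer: -36860769/119079271 ≈ -0.30955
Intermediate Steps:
h(C, d) = -5 + C
1/(-32679/10063 + h(-57, -114)/((37*(-102 + 3)))) = 1/(-32679/10063 + (-5 - 57)/((37*(-102 + 3)))) = 1/(-32679*1/10063 - 62/(37*(-99))) = 1/(-32679/10063 - 62/(-3663)) = 1/(-32679/10063 - 62*(-1/3663)) = 1/(-32679/10063 + 62/3663) = 1/(-119079271/36860769) = -36860769/119079271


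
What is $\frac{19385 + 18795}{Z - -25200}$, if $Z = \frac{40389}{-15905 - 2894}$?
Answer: $\frac{717745820}{473694411} \approx 1.5152$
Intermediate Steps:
$Z = - \frac{40389}{18799}$ ($Z = \frac{40389}{-15905 - 2894} = \frac{40389}{-18799} = 40389 \left(- \frac{1}{18799}\right) = - \frac{40389}{18799} \approx -2.1485$)
$\frac{19385 + 18795}{Z - -25200} = \frac{19385 + 18795}{- \frac{40389}{18799} - -25200} = \frac{38180}{- \frac{40389}{18799} + 25200} = \frac{38180}{\frac{473694411}{18799}} = 38180 \cdot \frac{18799}{473694411} = \frac{717745820}{473694411}$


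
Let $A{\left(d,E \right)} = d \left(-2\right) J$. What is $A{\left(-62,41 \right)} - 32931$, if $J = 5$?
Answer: $-32311$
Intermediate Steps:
$A{\left(d,E \right)} = - 10 d$ ($A{\left(d,E \right)} = d \left(-2\right) 5 = - 2 d 5 = - 10 d$)
$A{\left(-62,41 \right)} - 32931 = \left(-10\right) \left(-62\right) - 32931 = 620 - 32931 = -32311$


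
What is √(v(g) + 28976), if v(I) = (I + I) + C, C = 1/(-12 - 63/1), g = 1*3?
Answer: √6520947/15 ≈ 170.24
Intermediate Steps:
g = 3
C = -1/75 (C = 1/(-12 - 63*1) = 1/(-12 - 63) = 1/(-75) = -1/75 ≈ -0.013333)
v(I) = -1/75 + 2*I (v(I) = (I + I) - 1/75 = 2*I - 1/75 = -1/75 + 2*I)
√(v(g) + 28976) = √((-1/75 + 2*3) + 28976) = √((-1/75 + 6) + 28976) = √(449/75 + 28976) = √(2173649/75) = √6520947/15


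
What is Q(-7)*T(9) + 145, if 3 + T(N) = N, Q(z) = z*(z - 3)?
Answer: 565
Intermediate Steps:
Q(z) = z*(-3 + z)
T(N) = -3 + N
Q(-7)*T(9) + 145 = (-7*(-3 - 7))*(-3 + 9) + 145 = -7*(-10)*6 + 145 = 70*6 + 145 = 420 + 145 = 565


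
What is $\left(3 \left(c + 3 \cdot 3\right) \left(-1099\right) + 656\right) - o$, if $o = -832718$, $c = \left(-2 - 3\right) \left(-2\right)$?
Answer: $770731$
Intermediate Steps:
$c = 10$ ($c = \left(-5\right) \left(-2\right) = 10$)
$\left(3 \left(c + 3 \cdot 3\right) \left(-1099\right) + 656\right) - o = \left(3 \left(10 + 3 \cdot 3\right) \left(-1099\right) + 656\right) - -832718 = \left(3 \left(10 + 9\right) \left(-1099\right) + 656\right) + 832718 = \left(3 \cdot 19 \left(-1099\right) + 656\right) + 832718 = \left(57 \left(-1099\right) + 656\right) + 832718 = \left(-62643 + 656\right) + 832718 = -61987 + 832718 = 770731$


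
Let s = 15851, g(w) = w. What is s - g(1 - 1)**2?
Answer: 15851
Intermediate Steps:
s - g(1 - 1)**2 = 15851 - (1 - 1)**2 = 15851 - 1*0**2 = 15851 - 1*0 = 15851 + 0 = 15851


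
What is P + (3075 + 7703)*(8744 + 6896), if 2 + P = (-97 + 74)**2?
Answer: 168568447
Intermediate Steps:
P = 527 (P = -2 + (-97 + 74)**2 = -2 + (-23)**2 = -2 + 529 = 527)
P + (3075 + 7703)*(8744 + 6896) = 527 + (3075 + 7703)*(8744 + 6896) = 527 + 10778*15640 = 527 + 168567920 = 168568447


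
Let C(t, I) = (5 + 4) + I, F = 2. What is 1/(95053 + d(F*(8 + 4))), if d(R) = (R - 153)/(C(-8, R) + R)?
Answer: 19/1805964 ≈ 1.0521e-5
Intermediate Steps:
C(t, I) = 9 + I
d(R) = (-153 + R)/(9 + 2*R) (d(R) = (R - 153)/((9 + R) + R) = (-153 + R)/(9 + 2*R))
1/(95053 + d(F*(8 + 4))) = 1/(95053 + (-153 + 2*(8 + 4))/(9 + 2*(2*(8 + 4)))) = 1/(95053 + (-153 + 2*12)/(9 + 2*(2*12))) = 1/(95053 + (-153 + 24)/(9 + 2*24)) = 1/(95053 - 129/(9 + 48)) = 1/(95053 - 129/57) = 1/(95053 + (1/57)*(-129)) = 1/(95053 - 43/19) = 1/(1805964/19) = 19/1805964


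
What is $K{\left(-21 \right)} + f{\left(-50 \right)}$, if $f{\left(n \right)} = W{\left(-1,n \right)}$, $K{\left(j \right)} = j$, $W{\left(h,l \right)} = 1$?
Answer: $-20$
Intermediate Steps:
$f{\left(n \right)} = 1$
$K{\left(-21 \right)} + f{\left(-50 \right)} = -21 + 1 = -20$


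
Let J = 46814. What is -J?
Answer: -46814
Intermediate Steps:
-J = -1*46814 = -46814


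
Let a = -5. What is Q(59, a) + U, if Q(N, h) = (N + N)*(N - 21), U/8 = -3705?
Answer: -25156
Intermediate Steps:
U = -29640 (U = 8*(-3705) = -29640)
Q(N, h) = 2*N*(-21 + N) (Q(N, h) = (2*N)*(-21 + N) = 2*N*(-21 + N))
Q(59, a) + U = 2*59*(-21 + 59) - 29640 = 2*59*38 - 29640 = 4484 - 29640 = -25156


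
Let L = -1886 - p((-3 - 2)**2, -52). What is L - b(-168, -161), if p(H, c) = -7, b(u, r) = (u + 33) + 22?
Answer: -1766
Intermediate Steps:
b(u, r) = 55 + u (b(u, r) = (33 + u) + 22 = 55 + u)
L = -1879 (L = -1886 - 1*(-7) = -1886 + 7 = -1879)
L - b(-168, -161) = -1879 - (55 - 168) = -1879 - 1*(-113) = -1879 + 113 = -1766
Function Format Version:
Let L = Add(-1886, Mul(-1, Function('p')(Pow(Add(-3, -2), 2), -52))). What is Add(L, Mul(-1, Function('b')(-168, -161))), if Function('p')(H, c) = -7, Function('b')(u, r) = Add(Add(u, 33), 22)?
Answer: -1766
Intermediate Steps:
Function('b')(u, r) = Add(55, u) (Function('b')(u, r) = Add(Add(33, u), 22) = Add(55, u))
L = -1879 (L = Add(-1886, Mul(-1, -7)) = Add(-1886, 7) = -1879)
Add(L, Mul(-1, Function('b')(-168, -161))) = Add(-1879, Mul(-1, Add(55, -168))) = Add(-1879, Mul(-1, -113)) = Add(-1879, 113) = -1766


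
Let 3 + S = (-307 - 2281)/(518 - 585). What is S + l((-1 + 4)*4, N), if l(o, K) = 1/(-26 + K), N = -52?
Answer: 186119/5226 ≈ 35.614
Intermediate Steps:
S = 2387/67 (S = -3 + (-307 - 2281)/(518 - 585) = -3 - 2588/(-67) = -3 - 2588*(-1/67) = -3 + 2588/67 = 2387/67 ≈ 35.627)
S + l((-1 + 4)*4, N) = 2387/67 + 1/(-26 - 52) = 2387/67 + 1/(-78) = 2387/67 - 1/78 = 186119/5226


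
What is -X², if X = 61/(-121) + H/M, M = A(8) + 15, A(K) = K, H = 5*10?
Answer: -21594609/7745089 ≈ -2.7882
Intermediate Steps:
H = 50
M = 23 (M = 8 + 15 = 23)
X = 4647/2783 (X = 61/(-121) + 50/23 = 61*(-1/121) + 50*(1/23) = -61/121 + 50/23 = 4647/2783 ≈ 1.6698)
-X² = -(4647/2783)² = -1*21594609/7745089 = -21594609/7745089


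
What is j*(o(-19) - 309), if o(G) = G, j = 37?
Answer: -12136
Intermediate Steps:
j*(o(-19) - 309) = 37*(-19 - 309) = 37*(-328) = -12136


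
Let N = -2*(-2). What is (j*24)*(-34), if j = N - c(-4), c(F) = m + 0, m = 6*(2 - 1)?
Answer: 1632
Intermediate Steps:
m = 6 (m = 6*1 = 6)
N = 4
c(F) = 6 (c(F) = 6 + 0 = 6)
j = -2 (j = 4 - 1*6 = 4 - 6 = -2)
(j*24)*(-34) = -2*24*(-34) = -48*(-34) = 1632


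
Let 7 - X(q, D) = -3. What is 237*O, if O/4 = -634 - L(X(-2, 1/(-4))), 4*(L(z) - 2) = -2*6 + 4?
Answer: -601032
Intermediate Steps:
X(q, D) = 10 (X(q, D) = 7 - 1*(-3) = 7 + 3 = 10)
L(z) = 0 (L(z) = 2 + (-2*6 + 4)/4 = 2 + (-12 + 4)/4 = 2 + (¼)*(-8) = 2 - 2 = 0)
O = -2536 (O = 4*(-634 - 1*0) = 4*(-634 + 0) = 4*(-634) = -2536)
237*O = 237*(-2536) = -601032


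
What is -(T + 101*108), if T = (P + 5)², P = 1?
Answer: -10944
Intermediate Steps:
T = 36 (T = (1 + 5)² = 6² = 36)
-(T + 101*108) = -(36 + 101*108) = -(36 + 10908) = -1*10944 = -10944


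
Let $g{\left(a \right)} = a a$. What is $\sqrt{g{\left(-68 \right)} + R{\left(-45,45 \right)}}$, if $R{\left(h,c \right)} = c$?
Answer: $\sqrt{4669} \approx 68.33$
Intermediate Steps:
$g{\left(a \right)} = a^{2}$
$\sqrt{g{\left(-68 \right)} + R{\left(-45,45 \right)}} = \sqrt{\left(-68\right)^{2} + 45} = \sqrt{4624 + 45} = \sqrt{4669}$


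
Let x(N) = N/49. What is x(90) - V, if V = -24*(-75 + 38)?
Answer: -43422/49 ≈ -886.16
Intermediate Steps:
x(N) = N/49 (x(N) = N*(1/49) = N/49)
V = 888 (V = -24*(-37) = 888)
x(90) - V = (1/49)*90 - 1*888 = 90/49 - 888 = -43422/49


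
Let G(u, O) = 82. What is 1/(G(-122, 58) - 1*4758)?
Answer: -1/4676 ≈ -0.00021386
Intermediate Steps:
1/(G(-122, 58) - 1*4758) = 1/(82 - 1*4758) = 1/(82 - 4758) = 1/(-4676) = -1/4676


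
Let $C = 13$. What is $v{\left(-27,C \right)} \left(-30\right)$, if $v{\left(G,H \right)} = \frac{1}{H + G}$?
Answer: $\frac{15}{7} \approx 2.1429$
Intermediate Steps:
$v{\left(G,H \right)} = \frac{1}{G + H}$
$v{\left(-27,C \right)} \left(-30\right) = \frac{1}{-27 + 13} \left(-30\right) = \frac{1}{-14} \left(-30\right) = \left(- \frac{1}{14}\right) \left(-30\right) = \frac{15}{7}$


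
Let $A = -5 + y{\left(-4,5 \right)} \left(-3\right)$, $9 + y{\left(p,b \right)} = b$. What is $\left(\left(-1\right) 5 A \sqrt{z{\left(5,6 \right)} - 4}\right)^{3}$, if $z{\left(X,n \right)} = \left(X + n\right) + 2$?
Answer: $-1157625$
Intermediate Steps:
$y{\left(p,b \right)} = -9 + b$
$z{\left(X,n \right)} = 2 + X + n$
$A = 7$ ($A = -5 + \left(-9 + 5\right) \left(-3\right) = -5 - -12 = -5 + 12 = 7$)
$\left(\left(-1\right) 5 A \sqrt{z{\left(5,6 \right)} - 4}\right)^{3} = \left(\left(-1\right) 5 \cdot 7 \sqrt{\left(2 + 5 + 6\right) - 4}\right)^{3} = \left(\left(-5\right) 7 \sqrt{13 - 4}\right)^{3} = \left(- 35 \sqrt{9}\right)^{3} = \left(\left(-35\right) 3\right)^{3} = \left(-105\right)^{3} = -1157625$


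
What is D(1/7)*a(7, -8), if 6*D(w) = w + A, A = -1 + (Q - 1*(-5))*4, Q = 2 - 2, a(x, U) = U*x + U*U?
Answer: 536/21 ≈ 25.524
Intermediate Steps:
a(x, U) = U**2 + U*x (a(x, U) = U*x + U**2 = U**2 + U*x)
Q = 0
A = 19 (A = -1 + (0 - 1*(-5))*4 = -1 + (0 + 5)*4 = -1 + 5*4 = -1 + 20 = 19)
D(w) = 19/6 + w/6 (D(w) = (w + 19)/6 = (19 + w)/6 = 19/6 + w/6)
D(1/7)*a(7, -8) = (19/6 + (1/6)/7)*(-8*(-8 + 7)) = (19/6 + (1/6)*(1/7))*(-8*(-1)) = (19/6 + 1/42)*8 = (67/21)*8 = 536/21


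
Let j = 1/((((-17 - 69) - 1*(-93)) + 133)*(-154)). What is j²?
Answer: 1/464833600 ≈ 2.1513e-9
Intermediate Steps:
j = -1/21560 (j = -1/154/((-86 + 93) + 133) = -1/154/(7 + 133) = -1/154/140 = (1/140)*(-1/154) = -1/21560 ≈ -4.6382e-5)
j² = (-1/21560)² = 1/464833600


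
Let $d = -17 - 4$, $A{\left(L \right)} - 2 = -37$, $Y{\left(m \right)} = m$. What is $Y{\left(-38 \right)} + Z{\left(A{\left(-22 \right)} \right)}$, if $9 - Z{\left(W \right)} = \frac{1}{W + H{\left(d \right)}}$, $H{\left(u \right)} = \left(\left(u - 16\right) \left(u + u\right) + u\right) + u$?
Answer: $- \frac{42834}{1477} \approx -29.001$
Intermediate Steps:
$A{\left(L \right)} = -35$ ($A{\left(L \right)} = 2 - 37 = -35$)
$d = -21$ ($d = -17 - 4 = -21$)
$H{\left(u \right)} = 2 u + 2 u \left(-16 + u\right)$ ($H{\left(u \right)} = \left(\left(-16 + u\right) 2 u + u\right) + u = \left(2 u \left(-16 + u\right) + u\right) + u = \left(u + 2 u \left(-16 + u\right)\right) + u = 2 u + 2 u \left(-16 + u\right)$)
$Z{\left(W \right)} = 9 - \frac{1}{1512 + W}$ ($Z{\left(W \right)} = 9 - \frac{1}{W + 2 \left(-21\right) \left(-15 - 21\right)} = 9 - \frac{1}{W + 2 \left(-21\right) \left(-36\right)} = 9 - \frac{1}{W + 1512} = 9 - \frac{1}{1512 + W}$)
$Y{\left(-38 \right)} + Z{\left(A{\left(-22 \right)} \right)} = -38 + \frac{13607 + 9 \left(-35\right)}{1512 - 35} = -38 + \frac{13607 - 315}{1477} = -38 + \frac{1}{1477} \cdot 13292 = -38 + \frac{13292}{1477} = - \frac{42834}{1477}$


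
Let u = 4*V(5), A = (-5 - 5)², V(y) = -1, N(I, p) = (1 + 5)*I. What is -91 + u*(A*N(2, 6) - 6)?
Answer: -4867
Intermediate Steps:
N(I, p) = 6*I
A = 100 (A = (-10)² = 100)
u = -4 (u = 4*(-1) = -4)
-91 + u*(A*N(2, 6) - 6) = -91 - 4*(100*(6*2) - 6) = -91 - 4*(100*12 - 6) = -91 - 4*(1200 - 6) = -91 - 4*1194 = -91 - 4776 = -4867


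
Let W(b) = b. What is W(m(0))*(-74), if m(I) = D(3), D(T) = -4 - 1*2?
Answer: 444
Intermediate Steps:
D(T) = -6 (D(T) = -4 - 2 = -6)
m(I) = -6
W(m(0))*(-74) = -6*(-74) = 444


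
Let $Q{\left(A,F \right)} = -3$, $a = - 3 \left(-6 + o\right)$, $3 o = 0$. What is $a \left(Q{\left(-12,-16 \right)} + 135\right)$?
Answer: $2376$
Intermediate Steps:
$o = 0$ ($o = \frac{1}{3} \cdot 0 = 0$)
$a = 18$ ($a = - 3 \left(-6 + 0\right) = \left(-3\right) \left(-6\right) = 18$)
$a \left(Q{\left(-12,-16 \right)} + 135\right) = 18 \left(-3 + 135\right) = 18 \cdot 132 = 2376$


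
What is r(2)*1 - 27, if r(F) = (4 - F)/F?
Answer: -26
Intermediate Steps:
r(F) = (4 - F)/F
r(2)*1 - 27 = ((4 - 1*2)/2)*1 - 27 = ((4 - 2)/2)*1 - 27 = ((1/2)*2)*1 - 27 = 1*1 - 27 = 1 - 27 = -26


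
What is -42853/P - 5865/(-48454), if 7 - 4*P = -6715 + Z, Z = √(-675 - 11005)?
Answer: (-4133086259*I + 11730*√730)/(48454*(2*√730 + 3361*I)) ≈ -25.373 - 0.40988*I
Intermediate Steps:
Z = 4*I*√730 (Z = √(-11680) = 4*I*√730 ≈ 108.07*I)
P = 3361/2 - I*√730 (P = 7/4 - (-6715 + 4*I*√730)/4 = 7/4 + (6715/4 - I*√730) = 3361/2 - I*√730 ≈ 1680.5 - 27.019*I)
-42853/P - 5865/(-48454) = -42853/(3361/2 - I*√730) - 5865/(-48454) = -42853/(3361/2 - I*√730) - 5865*(-1/48454) = -42853/(3361/2 - I*√730) + 5865/48454 = 5865/48454 - 42853/(3361/2 - I*√730)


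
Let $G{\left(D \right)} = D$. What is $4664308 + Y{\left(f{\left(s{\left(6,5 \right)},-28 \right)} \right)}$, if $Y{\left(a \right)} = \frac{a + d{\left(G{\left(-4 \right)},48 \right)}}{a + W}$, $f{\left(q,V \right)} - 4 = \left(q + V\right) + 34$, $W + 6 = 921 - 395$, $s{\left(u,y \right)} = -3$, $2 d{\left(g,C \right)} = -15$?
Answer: $\frac{4916180631}{1054} \approx 4.6643 \cdot 10^{6}$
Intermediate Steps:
$d{\left(g,C \right)} = - \frac{15}{2}$ ($d{\left(g,C \right)} = \frac{1}{2} \left(-15\right) = - \frac{15}{2}$)
$W = 520$ ($W = -6 + \left(921 - 395\right) = -6 + 526 = 520$)
$f{\left(q,V \right)} = 38 + V + q$ ($f{\left(q,V \right)} = 4 + \left(\left(q + V\right) + 34\right) = 4 + \left(\left(V + q\right) + 34\right) = 4 + \left(34 + V + q\right) = 38 + V + q$)
$Y{\left(a \right)} = \frac{- \frac{15}{2} + a}{520 + a}$ ($Y{\left(a \right)} = \frac{a - \frac{15}{2}}{a + 520} = \frac{- \frac{15}{2} + a}{520 + a}$)
$4664308 + Y{\left(f{\left(s{\left(6,5 \right)},-28 \right)} \right)} = 4664308 + \frac{- \frac{15}{2} - -7}{520 - -7} = 4664308 + \frac{- \frac{15}{2} + 7}{520 + 7} = 4664308 + \frac{1}{527} \left(- \frac{1}{2}\right) = 4664308 - \frac{1}{1054} = \frac{4916180631}{1054}$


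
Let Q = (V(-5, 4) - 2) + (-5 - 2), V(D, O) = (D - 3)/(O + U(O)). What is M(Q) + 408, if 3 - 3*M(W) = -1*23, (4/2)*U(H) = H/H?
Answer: 1250/3 ≈ 416.67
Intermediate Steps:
U(H) = ½ (U(H) = (H/H)/2 = (½)*1 = ½)
V(D, O) = (-3 + D)/(½ + O) (V(D, O) = (D - 3)/(O + ½) = (-3 + D)/(½ + O))
Q = -97/9 (Q = (2*(-3 - 5)/(1 + 2*4) - 2) + (-5 - 2) = (2*(-8)/(1 + 8) - 2) - 7 = (2*(-8)/9 - 2) - 7 = (2*(⅑)*(-8) - 2) - 7 = (-16/9 - 2) - 7 = -34/9 - 7 = -97/9 ≈ -10.778)
M(W) = 26/3 (M(W) = 1 - (-1)*23/3 = 1 - ⅓*(-23) = 1 + 23/3 = 26/3)
M(Q) + 408 = 26/3 + 408 = 1250/3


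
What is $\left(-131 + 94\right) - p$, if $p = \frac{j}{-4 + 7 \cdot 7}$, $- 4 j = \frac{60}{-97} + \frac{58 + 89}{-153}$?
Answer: $- \frac{32954833}{890460} \approx -37.009$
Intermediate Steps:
$j = \frac{7813}{19788}$ ($j = - \frac{\frac{60}{-97} + \frac{58 + 89}{-153}}{4} = - \frac{60 \left(- \frac{1}{97}\right) + 147 \left(- \frac{1}{153}\right)}{4} = - \frac{- \frac{60}{97} - \frac{49}{51}}{4} = \left(- \frac{1}{4}\right) \left(- \frac{7813}{4947}\right) = \frac{7813}{19788} \approx 0.39484$)
$p = \frac{7813}{890460}$ ($p = \frac{7813}{19788 \left(-4 + 7 \cdot 7\right)} = \frac{7813}{19788 \left(-4 + 49\right)} = \frac{7813}{19788 \cdot 45} = \frac{7813}{19788} \cdot \frac{1}{45} = \frac{7813}{890460} \approx 0.0087741$)
$\left(-131 + 94\right) - p = \left(-131 + 94\right) - \frac{7813}{890460} = -37 - \frac{7813}{890460} = - \frac{32954833}{890460}$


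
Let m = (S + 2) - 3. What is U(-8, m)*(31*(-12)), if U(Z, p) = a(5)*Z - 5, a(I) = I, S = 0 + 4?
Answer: 16740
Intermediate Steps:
S = 4
m = 3 (m = (4 + 2) - 3 = 6 - 3 = 3)
U(Z, p) = -5 + 5*Z (U(Z, p) = 5*Z - 5 = -5 + 5*Z)
U(-8, m)*(31*(-12)) = (-5 + 5*(-8))*(31*(-12)) = (-5 - 40)*(-372) = -45*(-372) = 16740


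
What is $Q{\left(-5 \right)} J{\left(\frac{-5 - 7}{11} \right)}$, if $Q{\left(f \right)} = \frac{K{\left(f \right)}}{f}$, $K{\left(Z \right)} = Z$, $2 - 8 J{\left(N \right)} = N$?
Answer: $\frac{17}{44} \approx 0.38636$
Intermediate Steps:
$J{\left(N \right)} = \frac{1}{4} - \frac{N}{8}$
$Q{\left(f \right)} = 1$ ($Q{\left(f \right)} = \frac{f}{f} = 1$)
$Q{\left(-5 \right)} J{\left(\frac{-5 - 7}{11} \right)} = 1 \left(\frac{1}{4} - \frac{\left(-5 - 7\right) \frac{1}{11}}{8}\right) = 1 \left(\frac{1}{4} - \frac{\left(-12\right) \frac{1}{11}}{8}\right) = 1 \left(\frac{1}{4} - - \frac{3}{22}\right) = 1 \left(\frac{1}{4} + \frac{3}{22}\right) = 1 \cdot \frac{17}{44} = \frac{17}{44}$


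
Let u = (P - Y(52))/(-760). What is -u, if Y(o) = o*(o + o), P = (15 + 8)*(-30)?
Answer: -3049/380 ≈ -8.0237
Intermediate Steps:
P = -690 (P = 23*(-30) = -690)
Y(o) = 2*o² (Y(o) = o*(2*o) = 2*o²)
u = 3049/380 (u = (-690 - 2*52²)/(-760) = (-690 - 2*2704)*(-1/760) = (-690 - 1*5408)*(-1/760) = (-690 - 5408)*(-1/760) = -6098*(-1/760) = 3049/380 ≈ 8.0237)
-u = -1*3049/380 = -3049/380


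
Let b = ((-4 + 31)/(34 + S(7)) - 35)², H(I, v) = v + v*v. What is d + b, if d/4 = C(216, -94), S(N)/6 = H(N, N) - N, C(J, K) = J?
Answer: 224123785/107584 ≈ 2083.2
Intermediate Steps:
H(I, v) = v + v²
S(N) = -6*N + 6*N*(1 + N) (S(N) = 6*(N*(1 + N) - N) = 6*(-N + N*(1 + N)) = -6*N + 6*N*(1 + N))
d = 864 (d = 4*216 = 864)
b = 131171209/107584 (b = ((-4 + 31)/(34 + 6*7²) - 35)² = (27/(34 + 6*49) - 35)² = (27/(34 + 294) - 35)² = (27/328 - 35)² = (-11453/328)² = 131171209/107584 ≈ 1219.2)
d + b = 864 + 131171209/107584 = 224123785/107584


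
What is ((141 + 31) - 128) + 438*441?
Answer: 193202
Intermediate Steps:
((141 + 31) - 128) + 438*441 = (172 - 128) + 193158 = 44 + 193158 = 193202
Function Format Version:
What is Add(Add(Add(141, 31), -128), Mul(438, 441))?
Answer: 193202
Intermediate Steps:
Add(Add(Add(141, 31), -128), Mul(438, 441)) = Add(Add(172, -128), 193158) = Add(44, 193158) = 193202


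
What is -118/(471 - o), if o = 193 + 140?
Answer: -59/69 ≈ -0.85507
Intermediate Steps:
o = 333
-118/(471 - o) = -118/(471 - 1*333) = -118/(471 - 333) = -118/138 = -118*1/138 = -59/69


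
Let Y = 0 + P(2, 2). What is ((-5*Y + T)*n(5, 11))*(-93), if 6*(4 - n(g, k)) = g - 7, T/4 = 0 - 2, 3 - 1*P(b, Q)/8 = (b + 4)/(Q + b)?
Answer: 27404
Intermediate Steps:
P(b, Q) = 24 - 8*(4 + b)/(Q + b) (P(b, Q) = 24 - 8*(b + 4)/(Q + b) = 24 - 8*(4 + b)/(Q + b))
T = -8 (T = 4*(0 - 2) = 4*(-2) = -8)
n(g, k) = 31/6 - g/6 (n(g, k) = 4 - (g - 7)/6 = 4 - (-7 + g)/6 = 4 + (7/6 - g/6) = 31/6 - g/6)
Y = 12 (Y = 0 + 8*(-4 + 2*2 + 3*2)/(2 + 2) = 0 + 8*(-4 + 4 + 6)/4 = 0 + 8*(1/4)*6 = 0 + 12 = 12)
((-5*Y + T)*n(5, 11))*(-93) = ((-5*12 - 8)*(31/6 - 1/6*5))*(-93) = ((-60 - 8)*(31/6 - 5/6))*(-93) = -68*13/3*(-93) = -884/3*(-93) = 27404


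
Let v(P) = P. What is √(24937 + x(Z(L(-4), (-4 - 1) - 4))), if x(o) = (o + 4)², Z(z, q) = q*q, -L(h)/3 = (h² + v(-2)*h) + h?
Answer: √32162 ≈ 179.34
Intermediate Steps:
L(h) = -3*h² + 3*h (L(h) = -3*((h² - 2*h) + h) = -3*(h² - h) = -3*h² + 3*h)
Z(z, q) = q²
x(o) = (4 + o)²
√(24937 + x(Z(L(-4), (-4 - 1) - 4))) = √(24937 + (4 + ((-4 - 1) - 4)²)²) = √(24937 + (4 + (-5 - 4)²)²) = √(24937 + (4 + (-9)²)²) = √(24937 + (4 + 81)²) = √(24937 + 85²) = √(24937 + 7225) = √32162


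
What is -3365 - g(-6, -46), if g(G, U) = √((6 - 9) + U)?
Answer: -3365 - 7*I ≈ -3365.0 - 7.0*I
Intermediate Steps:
g(G, U) = √(-3 + U)
-3365 - g(-6, -46) = -3365 - √(-3 - 46) = -3365 - √(-49) = -3365 - 7*I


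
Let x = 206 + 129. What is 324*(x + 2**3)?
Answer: 111132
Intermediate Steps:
x = 335
324*(x + 2**3) = 324*(335 + 2**3) = 324*(335 + 8) = 324*343 = 111132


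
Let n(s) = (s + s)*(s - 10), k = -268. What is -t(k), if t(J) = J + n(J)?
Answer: -148740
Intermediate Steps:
n(s) = 2*s*(-10 + s) (n(s) = (2*s)*(-10 + s) = 2*s*(-10 + s))
t(J) = J + 2*J*(-10 + J)
-t(k) = -(-268)*(-19 + 2*(-268)) = -(-268)*(-19 - 536) = -(-268)*(-555) = -1*148740 = -148740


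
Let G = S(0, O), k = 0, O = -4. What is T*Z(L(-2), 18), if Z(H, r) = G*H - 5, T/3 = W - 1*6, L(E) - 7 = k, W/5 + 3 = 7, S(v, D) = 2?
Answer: 378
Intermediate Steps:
W = 20 (W = -15 + 5*7 = -15 + 35 = 20)
L(E) = 7 (L(E) = 7 + 0 = 7)
G = 2
T = 42 (T = 3*(20 - 1*6) = 3*(20 - 6) = 3*14 = 42)
Z(H, r) = -5 + 2*H (Z(H, r) = 2*H - 5 = -5 + 2*H)
T*Z(L(-2), 18) = 42*(-5 + 2*7) = 42*(-5 + 14) = 42*9 = 378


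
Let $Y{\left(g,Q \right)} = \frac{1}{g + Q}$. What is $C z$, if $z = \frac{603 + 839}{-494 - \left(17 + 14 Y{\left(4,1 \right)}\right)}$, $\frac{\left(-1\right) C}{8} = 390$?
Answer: $\frac{3213600}{367} \approx 8756.4$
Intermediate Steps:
$Y{\left(g,Q \right)} = \frac{1}{Q + g}$
$C = -3120$ ($C = \left(-8\right) 390 = -3120$)
$z = - \frac{1030}{367}$ ($z = \frac{603 + 839}{-494 - \left(17 + \frac{14}{1 + 4}\right)} = \frac{1442}{-494 - \left(17 + \frac{14}{5}\right)} = \frac{1442}{-494 - \frac{99}{5}} = \frac{1442}{- \frac{2569}{5}} = 1442 \left(- \frac{5}{2569}\right) = - \frac{1030}{367} \approx -2.8065$)
$C z = \left(-3120\right) \left(- \frac{1030}{367}\right) = \frac{3213600}{367}$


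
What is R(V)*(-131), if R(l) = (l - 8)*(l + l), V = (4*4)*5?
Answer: -1509120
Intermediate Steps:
V = 80 (V = 16*5 = 80)
R(l) = 2*l*(-8 + l) (R(l) = (-8 + l)*(2*l) = 2*l*(-8 + l))
R(V)*(-131) = (2*80*(-8 + 80))*(-131) = (2*80*72)*(-131) = 11520*(-131) = -1509120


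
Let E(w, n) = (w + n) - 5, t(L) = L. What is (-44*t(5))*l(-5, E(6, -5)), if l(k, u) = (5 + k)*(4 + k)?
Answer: 0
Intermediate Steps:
E(w, n) = -5 + n + w (E(w, n) = (n + w) - 5 = -5 + n + w)
l(k, u) = (4 + k)*(5 + k)
(-44*t(5))*l(-5, E(6, -5)) = (-44*5)*(20 + (-5)² + 9*(-5)) = -220*(20 + 25 - 45) = -220*0 = 0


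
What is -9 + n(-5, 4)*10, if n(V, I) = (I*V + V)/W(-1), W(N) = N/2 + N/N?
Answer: -509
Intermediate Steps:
W(N) = 1 + N/2 (W(N) = N*(1/2) + 1 = N/2 + 1 = 1 + N/2)
n(V, I) = 2*V + 2*I*V (n(V, I) = (I*V + V)/(1 + (1/2)*(-1)) = (V + I*V)/(1 - 1/2) = (V + I*V)/(1/2) = (V + I*V)*2 = 2*V + 2*I*V)
-9 + n(-5, 4)*10 = -9 + (2*(-5)*(1 + 4))*10 = -9 + (2*(-5)*5)*10 = -9 - 50*10 = -9 - 500 = -509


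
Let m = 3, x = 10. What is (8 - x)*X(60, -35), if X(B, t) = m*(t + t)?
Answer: 420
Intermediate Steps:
X(B, t) = 6*t (X(B, t) = 3*(t + t) = 3*(2*t) = 6*t)
(8 - x)*X(60, -35) = (8 - 1*10)*(6*(-35)) = (8 - 10)*(-210) = -2*(-210) = 420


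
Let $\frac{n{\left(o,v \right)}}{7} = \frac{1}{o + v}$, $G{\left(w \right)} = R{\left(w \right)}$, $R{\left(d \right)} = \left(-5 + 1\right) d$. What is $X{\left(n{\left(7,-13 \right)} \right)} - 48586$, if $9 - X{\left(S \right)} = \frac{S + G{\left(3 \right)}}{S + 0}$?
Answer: $- \frac{340118}{7} \approx -48588.0$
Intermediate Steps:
$R{\left(d \right)} = - 4 d$
$G{\left(w \right)} = - 4 w$
$n{\left(o,v \right)} = \frac{7}{o + v}$
$X{\left(S \right)} = 9 - \frac{-12 + S}{S}$ ($X{\left(S \right)} = 9 - \frac{S - 12}{S + 0} = 9 - \frac{S - 12}{S} = 9 - \frac{-12 + S}{S}$)
$X{\left(n{\left(7,-13 \right)} \right)} - 48586 = \left(8 + \frac{12}{7 \frac{1}{7 - 13}}\right) - 48586 = \left(8 + \frac{12}{7 \frac{1}{-6}}\right) - 48586 = \left(8 + \frac{12}{7 \left(- \frac{1}{6}\right)}\right) - 48586 = \left(8 + \frac{12}{- \frac{7}{6}}\right) - 48586 = \left(8 + 12 \left(- \frac{6}{7}\right)\right) - 48586 = \left(8 - \frac{72}{7}\right) - 48586 = - \frac{16}{7} - 48586 = - \frac{340118}{7}$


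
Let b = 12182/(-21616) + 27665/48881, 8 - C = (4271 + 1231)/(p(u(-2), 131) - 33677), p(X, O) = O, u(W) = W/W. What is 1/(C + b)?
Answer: 60280775432/492277882531 ≈ 0.12245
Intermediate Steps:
u(W) = 1
C = 45645/5591 (C = 8 - (4271 + 1231)/(131 - 33677) = 8 - 5502/(-33546) = 8 - 5502*(-1)/33546 = 8 - 1*(-917/5591) = 8 + 917/5591 = 45645/5591 ≈ 8.1640)
b = 25901/10781752 (b = 12182*(-1/21616) + 27665*(1/48881) = -6091/10808 + 27665/48881 = 25901/10781752 ≈ 0.0024023)
1/(C + b) = 1/(45645/5591 + 25901/10781752) = 1/(492277882531/60280775432) = 60280775432/492277882531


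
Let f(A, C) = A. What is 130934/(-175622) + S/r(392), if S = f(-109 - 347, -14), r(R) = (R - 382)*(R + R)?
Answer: -69162887/86054780 ≈ -0.80371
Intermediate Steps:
r(R) = 2*R*(-382 + R) (r(R) = (-382 + R)*(2*R) = 2*R*(-382 + R))
S = -456 (S = -109 - 347 = -456)
130934/(-175622) + S/r(392) = 130934/(-175622) - 456*1/(784*(-382 + 392)) = 130934*(-1/175622) - 456/(2*392*10) = -65467/87811 - 456/7840 = -65467/87811 - 456*1/7840 = -65467/87811 - 57/980 = -69162887/86054780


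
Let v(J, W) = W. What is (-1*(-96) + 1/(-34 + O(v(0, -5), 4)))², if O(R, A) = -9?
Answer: 17032129/1849 ≈ 9211.5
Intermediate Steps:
(-1*(-96) + 1/(-34 + O(v(0, -5), 4)))² = (-1*(-96) + 1/(-34 - 9))² = (96 + 1/(-43))² = (96 - 1/43)² = (4127/43)² = 17032129/1849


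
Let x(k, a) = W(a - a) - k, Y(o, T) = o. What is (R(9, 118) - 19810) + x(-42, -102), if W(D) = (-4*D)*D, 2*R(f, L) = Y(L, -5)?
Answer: -19709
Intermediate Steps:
R(f, L) = L/2
W(D) = -4*D²
x(k, a) = -k (x(k, a) = -4*(a - a)² - k = -4*0² - k = -4*0 - k = 0 - k = -k)
(R(9, 118) - 19810) + x(-42, -102) = ((½)*118 - 19810) - 1*(-42) = (59 - 19810) + 42 = -19751 + 42 = -19709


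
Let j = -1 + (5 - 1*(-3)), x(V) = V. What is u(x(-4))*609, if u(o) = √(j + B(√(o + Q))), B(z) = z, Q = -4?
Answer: 609*√(7 + 2*I*√2) ≈ 1642.6 + 319.31*I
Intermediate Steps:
j = 7 (j = -1 + (5 + 3) = -1 + 8 = 7)
u(o) = √(7 + √(-4 + o)) (u(o) = √(7 + √(o - 4)) = √(7 + √(-4 + o)))
u(x(-4))*609 = √(7 + √(-4 - 4))*609 = √(7 + √(-8))*609 = √(7 + 2*I*√2)*609 = 609*√(7 + 2*I*√2)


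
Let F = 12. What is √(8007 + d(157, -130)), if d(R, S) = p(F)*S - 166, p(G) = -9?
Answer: √9011 ≈ 94.926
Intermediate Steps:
d(R, S) = -166 - 9*S (d(R, S) = -9*S - 166 = -166 - 9*S)
√(8007 + d(157, -130)) = √(8007 + (-166 - 9*(-130))) = √(8007 + (-166 + 1170)) = √(8007 + 1004) = √9011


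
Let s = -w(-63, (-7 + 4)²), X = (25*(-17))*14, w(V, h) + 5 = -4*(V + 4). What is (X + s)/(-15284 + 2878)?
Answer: 6181/12406 ≈ 0.49823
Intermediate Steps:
w(V, h) = -21 - 4*V (w(V, h) = -5 - 4*(V + 4) = -5 - 4*(4 + V) = -5 + (-16 - 4*V) = -21 - 4*V)
X = -5950 (X = -425*14 = -5950)
s = -231 (s = -(-21 - 4*(-63)) = -(-21 + 252) = -1*231 = -231)
(X + s)/(-15284 + 2878) = (-5950 - 231)/(-15284 + 2878) = -6181/(-12406) = -6181*(-1/12406) = 6181/12406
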